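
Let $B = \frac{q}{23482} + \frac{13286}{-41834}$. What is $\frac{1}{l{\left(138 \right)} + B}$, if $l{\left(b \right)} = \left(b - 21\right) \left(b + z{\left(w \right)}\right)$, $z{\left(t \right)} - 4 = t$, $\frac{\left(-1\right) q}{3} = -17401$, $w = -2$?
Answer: $\frac{37782538}{618949967765} \approx 6.1043 \cdot 10^{-5}$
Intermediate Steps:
$q = 52203$ ($q = \left(-3\right) \left(-17401\right) = 52203$)
$z{\left(t \right)} = 4 + t$
$l{\left(b \right)} = \left(-21 + b\right) \left(2 + b\right)$ ($l{\left(b \right)} = \left(b - 21\right) \left(b + \left(4 - 2\right)\right) = \left(-21 + b\right) \left(b + 2\right) = \left(-21 + b\right) \left(2 + b\right)$)
$B = \frac{71995325}{37782538}$ ($B = \frac{52203}{23482} + \frac{13286}{-41834} = 52203 \cdot \frac{1}{23482} + 13286 \left(- \frac{1}{41834}\right) = \frac{52203}{23482} - \frac{511}{1609} = \frac{71995325}{37782538} \approx 1.9055$)
$\frac{1}{l{\left(138 \right)} + B} = \frac{1}{\left(-42 + 138^{2} - 2622\right) + \frac{71995325}{37782538}} = \frac{1}{\left(-42 + 19044 - 2622\right) + \frac{71995325}{37782538}} = \frac{1}{16380 + \frac{71995325}{37782538}} = \frac{1}{\frac{618949967765}{37782538}} = \frac{37782538}{618949967765}$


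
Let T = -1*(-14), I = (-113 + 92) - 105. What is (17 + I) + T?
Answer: -95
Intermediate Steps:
I = -126 (I = -21 - 105 = -126)
T = 14
(17 + I) + T = (17 - 126) + 14 = -109 + 14 = -95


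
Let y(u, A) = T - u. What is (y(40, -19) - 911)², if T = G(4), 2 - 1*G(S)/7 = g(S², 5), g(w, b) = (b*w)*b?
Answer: 13965169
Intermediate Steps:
g(w, b) = w*b²
G(S) = 14 - 175*S² (G(S) = 14 - 7*S²*5² = 14 - 7*S²*25 = 14 - 175*S²)
T = -2786 (T = 14 - 175*4² = 14 - 175*16 = 14 - 2800 = -2786)
y(u, A) = -2786 - u
(y(40, -19) - 911)² = ((-2786 - 1*40) - 911)² = ((-2786 - 40) - 911)² = (-2826 - 911)² = (-3737)² = 13965169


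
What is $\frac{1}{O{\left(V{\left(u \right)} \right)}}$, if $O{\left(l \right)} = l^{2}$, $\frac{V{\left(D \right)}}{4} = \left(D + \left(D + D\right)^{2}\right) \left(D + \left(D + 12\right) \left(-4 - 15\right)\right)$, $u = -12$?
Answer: $\frac{1}{732893184} \approx 1.3645 \cdot 10^{-9}$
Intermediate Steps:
$V{\left(D \right)} = 4 \left(-228 - 18 D\right) \left(D + 4 D^{2}\right)$ ($V{\left(D \right)} = 4 \left(D + \left(D + D\right)^{2}\right) \left(D + \left(D + 12\right) \left(-4 - 15\right)\right) = 4 \left(D + \left(2 D\right)^{2}\right) \left(D + \left(12 + D\right) \left(-19\right)\right) = 4 \left(D + 4 D^{2}\right) \left(D - \left(228 + 19 D\right)\right) = 4 \left(D + 4 D^{2}\right) \left(-228 - 18 D\right) = 4 \left(-228 - 18 D\right) \left(D + 4 D^{2}\right)$)
$\frac{1}{O{\left(V{\left(u \right)} \right)}} = \frac{1}{\left(\left(-24\right) \left(-12\right) \left(38 + 12 \left(-12\right)^{2} + 155 \left(-12\right)\right)\right)^{2}} = \frac{1}{\left(\left(-24\right) \left(-12\right) \left(38 + 12 \cdot 144 - 1860\right)\right)^{2}} = \frac{1}{\left(\left(-24\right) \left(-12\right) \left(38 + 1728 - 1860\right)\right)^{2}} = \frac{1}{\left(\left(-24\right) \left(-12\right) \left(-94\right)\right)^{2}} = \frac{1}{\left(-27072\right)^{2}} = \frac{1}{732893184}$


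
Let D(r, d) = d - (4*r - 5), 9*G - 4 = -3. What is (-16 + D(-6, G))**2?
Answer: 13924/81 ≈ 171.90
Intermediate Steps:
G = 1/9 (G = 4/9 + (1/9)*(-3) = 4/9 - 1/3 = 1/9 ≈ 0.11111)
D(r, d) = 5 + d - 4*r (D(r, d) = d - (-5 + 4*r) = d + (5 - 4*r) = 5 + d - 4*r)
(-16 + D(-6, G))**2 = (-16 + (5 + 1/9 - 4*(-6)))**2 = (-16 + (5 + 1/9 + 24))**2 = (-16 + 262/9)**2 = (118/9)**2 = 13924/81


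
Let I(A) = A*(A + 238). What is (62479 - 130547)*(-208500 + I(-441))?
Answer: 8098526436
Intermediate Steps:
I(A) = A*(238 + A)
(62479 - 130547)*(-208500 + I(-441)) = (62479 - 130547)*(-208500 - 441*(238 - 441)) = -68068*(-208500 - 441*(-203)) = -68068*(-208500 + 89523) = -68068*(-118977) = 8098526436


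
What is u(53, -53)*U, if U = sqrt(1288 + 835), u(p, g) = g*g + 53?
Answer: 2862*sqrt(2123) ≈ 1.3187e+5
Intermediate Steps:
u(p, g) = 53 + g**2 (u(p, g) = g**2 + 53 = 53 + g**2)
U = sqrt(2123) ≈ 46.076
u(53, -53)*U = (53 + (-53)**2)*sqrt(2123) = (53 + 2809)*sqrt(2123) = 2862*sqrt(2123)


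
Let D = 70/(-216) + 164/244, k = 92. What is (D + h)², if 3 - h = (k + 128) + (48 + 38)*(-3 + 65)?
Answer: 1336232859321361/43401744 ≈ 3.0788e+7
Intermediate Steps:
D = 2293/6588 (D = 70*(-1/216) + 164*(1/244) = -35/108 + 41/61 = 2293/6588 ≈ 0.34806)
h = -5549 (h = 3 - ((92 + 128) + (48 + 38)*(-3 + 65)) = 3 - (220 + 86*62) = 3 - (220 + 5332) = 3 - 1*5552 = 3 - 5552 = -5549)
(D + h)² = (2293/6588 - 5549)² = (-36554519/6588)² = 1336232859321361/43401744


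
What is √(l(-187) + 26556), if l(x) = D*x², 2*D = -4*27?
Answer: I*√1861770 ≈ 1364.5*I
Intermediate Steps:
D = -54 (D = (-4*27)/2 = (½)*(-108) = -54)
l(x) = -54*x²
√(l(-187) + 26556) = √(-54*(-187)² + 26556) = √(-54*34969 + 26556) = √(-1888326 + 26556) = √(-1861770) = I*√1861770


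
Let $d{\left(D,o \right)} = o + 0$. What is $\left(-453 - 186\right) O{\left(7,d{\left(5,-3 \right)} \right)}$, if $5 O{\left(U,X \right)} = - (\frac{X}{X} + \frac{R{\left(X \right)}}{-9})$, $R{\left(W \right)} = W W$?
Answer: $0$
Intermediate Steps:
$R{\left(W \right)} = W^{2}$
$d{\left(D,o \right)} = o$
$O{\left(U,X \right)} = - \frac{1}{5} + \frac{X^{2}}{45}$ ($O{\left(U,X \right)} = \frac{\left(-1\right) \left(\frac{X}{X} + \frac{X^{2}}{-9}\right)}{5} = \frac{\left(-1\right) \left(1 + X^{2} \left(- \frac{1}{9}\right)\right)}{5} = \frac{\left(-1\right) \left(1 - \frac{X^{2}}{9}\right)}{5} = \frac{-1 + \frac{X^{2}}{9}}{5} = - \frac{1}{5} + \frac{X^{2}}{45}$)
$\left(-453 - 186\right) O{\left(7,d{\left(5,-3 \right)} \right)} = \left(-453 - 186\right) \left(- \frac{1}{5} + \frac{\left(-3\right)^{2}}{45}\right) = - 639 \left(- \frac{1}{5} + \frac{1}{45} \cdot 9\right) = - 639 \left(- \frac{1}{5} + \frac{1}{5}\right) = \left(-639\right) 0 = 0$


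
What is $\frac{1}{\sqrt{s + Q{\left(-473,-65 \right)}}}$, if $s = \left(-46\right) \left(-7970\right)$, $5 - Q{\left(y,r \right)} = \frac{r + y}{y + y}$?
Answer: $\frac{\sqrt{20506129347}}{86706678} \approx 0.0016515$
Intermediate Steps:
$Q{\left(y,r \right)} = 5 - \frac{r + y}{2 y}$ ($Q{\left(y,r \right)} = 5 - \frac{r + y}{y + y} = 5 - \frac{r + y}{2 y}$)
$s = 366620$
$\frac{1}{\sqrt{s + Q{\left(-473,-65 \right)}}} = \frac{1}{\sqrt{366620 + \frac{\left(-1\right) \left(-65\right) + 9 \left(-473\right)}{2 \left(-473\right)}}} = \frac{1}{\sqrt{366620 + \frac{1}{2} \left(- \frac{1}{473}\right) \left(65 - 4257\right)}} = \frac{1}{\sqrt{366620 + \frac{1}{2} \left(- \frac{1}{473}\right) \left(-4192\right)}} = \frac{1}{\sqrt{366620 + \frac{2096}{473}}} = \frac{1}{\sqrt{\frac{173413356}{473}}} = \frac{1}{\frac{2}{473} \sqrt{20506129347}} = \frac{\sqrt{20506129347}}{86706678}$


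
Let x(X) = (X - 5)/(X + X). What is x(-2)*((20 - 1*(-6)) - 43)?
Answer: -119/4 ≈ -29.750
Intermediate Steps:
x(X) = (-5 + X)/(2*X) (x(X) = (-5 + X)/((2*X)) = (-5 + X)*(1/(2*X)) = (-5 + X)/(2*X))
x(-2)*((20 - 1*(-6)) - 43) = ((½)*(-5 - 2)/(-2))*((20 - 1*(-6)) - 43) = ((½)*(-½)*(-7))*((20 + 6) - 43) = 7*(26 - 43)/4 = (7/4)*(-17) = -119/4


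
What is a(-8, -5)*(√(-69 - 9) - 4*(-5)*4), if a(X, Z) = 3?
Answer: 240 + 3*I*√78 ≈ 240.0 + 26.495*I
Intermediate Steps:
a(-8, -5)*(√(-69 - 9) - 4*(-5)*4) = 3*(√(-69 - 9) - 4*(-5)*4) = 3*(√(-78) + 20*4) = 3*(I*√78 + 80) = 3*(80 + I*√78) = 240 + 3*I*√78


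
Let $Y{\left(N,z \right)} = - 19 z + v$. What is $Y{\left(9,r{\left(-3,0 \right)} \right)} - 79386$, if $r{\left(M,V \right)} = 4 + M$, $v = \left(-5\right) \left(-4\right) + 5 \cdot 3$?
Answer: $-79370$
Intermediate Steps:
$v = 35$ ($v = 20 + 15 = 35$)
$Y{\left(N,z \right)} = 35 - 19 z$ ($Y{\left(N,z \right)} = - 19 z + 35 = 35 - 19 z$)
$Y{\left(9,r{\left(-3,0 \right)} \right)} - 79386 = \left(35 - 19 \left(4 - 3\right)\right) - 79386 = \left(35 - 19\right) - 79386 = 16 - 79386 = -79370$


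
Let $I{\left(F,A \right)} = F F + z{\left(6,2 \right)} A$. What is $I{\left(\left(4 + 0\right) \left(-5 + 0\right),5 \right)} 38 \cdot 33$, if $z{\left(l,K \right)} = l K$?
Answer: $576840$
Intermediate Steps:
$z{\left(l,K \right)} = K l$
$I{\left(F,A \right)} = F^{2} + 12 A$ ($I{\left(F,A \right)} = F F + 2 \cdot 6 A = F^{2} + 12 A$)
$I{\left(\left(4 + 0\right) \left(-5 + 0\right),5 \right)} 38 \cdot 33 = \left(\left(\left(4 + 0\right) \left(-5 + 0\right)\right)^{2} + 12 \cdot 5\right) 38 \cdot 33 = \left(\left(4 \left(-5\right)\right)^{2} + 60\right) 38 \cdot 33 = \left(\left(-20\right)^{2} + 60\right) 38 \cdot 33 = \left(400 + 60\right) 38 \cdot 33 = 460 \cdot 38 \cdot 33 = 17480 \cdot 33 = 576840$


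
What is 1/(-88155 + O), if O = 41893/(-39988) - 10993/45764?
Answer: -228751354/20165870209287 ≈ -1.1343e-5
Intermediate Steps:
O = -294597417/228751354 (O = 41893*(-1/39988) - 10993*1/45764 = -41893/39988 - 10993/45764 = -294597417/228751354 ≈ -1.2878)
1/(-88155 + O) = 1/(-88155 - 294597417/228751354) = 1/(-20165870209287/228751354) = -228751354/20165870209287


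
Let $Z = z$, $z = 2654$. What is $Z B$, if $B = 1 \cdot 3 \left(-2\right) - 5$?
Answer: $-29194$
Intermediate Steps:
$B = -11$ ($B = 3 \left(-2\right) - 5 = -6 - 5 = -11$)
$Z = 2654$
$Z B = 2654 \left(-11\right) = -29194$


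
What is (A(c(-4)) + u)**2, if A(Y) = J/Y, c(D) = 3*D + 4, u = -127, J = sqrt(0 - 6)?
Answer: (1016 + I*sqrt(6))**2/64 ≈ 16129.0 + 77.771*I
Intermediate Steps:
J = I*sqrt(6) (J = sqrt(-6) = I*sqrt(6) ≈ 2.4495*I)
c(D) = 4 + 3*D
A(Y) = I*sqrt(6)/Y (A(Y) = (I*sqrt(6))/Y = I*sqrt(6)/Y)
(A(c(-4)) + u)**2 = (I*sqrt(6)/(4 + 3*(-4)) - 127)**2 = (I*sqrt(6)/(4 - 12) - 127)**2 = (I*sqrt(6)/(-8) - 127)**2 = (I*sqrt(6)*(-1/8) - 127)**2 = (-I*sqrt(6)/8 - 127)**2 = (-127 - I*sqrt(6)/8)**2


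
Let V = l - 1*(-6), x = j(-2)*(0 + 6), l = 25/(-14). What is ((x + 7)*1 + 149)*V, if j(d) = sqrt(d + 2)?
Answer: 4602/7 ≈ 657.43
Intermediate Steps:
j(d) = sqrt(2 + d)
l = -25/14 (l = 25*(-1/14) = -25/14 ≈ -1.7857)
x = 0 (x = sqrt(2 - 2)*(0 + 6) = sqrt(0)*6 = 0*6 = 0)
V = 59/14 (V = -25/14 - 1*(-6) = -25/14 + 6 = 59/14 ≈ 4.2143)
((x + 7)*1 + 149)*V = ((0 + 7)*1 + 149)*(59/14) = (7*1 + 149)*(59/14) = (7 + 149)*(59/14) = 156*(59/14) = 4602/7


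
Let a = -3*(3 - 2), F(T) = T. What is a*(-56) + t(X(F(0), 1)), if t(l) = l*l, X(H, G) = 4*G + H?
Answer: 184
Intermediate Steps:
X(H, G) = H + 4*G
t(l) = l²
a = -3 (a = -3*1 = -3)
a*(-56) + t(X(F(0), 1)) = -3*(-56) + (0 + 4*1)² = 168 + (0 + 4)² = 168 + 4² = 168 + 16 = 184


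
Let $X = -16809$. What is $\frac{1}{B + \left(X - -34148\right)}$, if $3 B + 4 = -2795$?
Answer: $\frac{1}{16406} \approx 6.0953 \cdot 10^{-5}$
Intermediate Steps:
$B = -933$ ($B = - \frac{4}{3} + \frac{1}{3} \left(-2795\right) = - \frac{4}{3} - \frac{2795}{3} = -933$)
$\frac{1}{B + \left(X - -34148\right)} = \frac{1}{-933 - -17339} = \frac{1}{-933 + \left(-16809 + 34148\right)} = \frac{1}{-933 + 17339} = \frac{1}{16406}$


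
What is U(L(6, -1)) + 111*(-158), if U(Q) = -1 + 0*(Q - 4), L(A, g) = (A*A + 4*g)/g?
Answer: -17539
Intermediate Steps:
L(A, g) = (A² + 4*g)/g
U(Q) = -1 (U(Q) = -1 + 0*(-4 + Q) = -1 + 0 = -1)
U(L(6, -1)) + 111*(-158) = -1 + 111*(-158) = -1 - 17538 = -17539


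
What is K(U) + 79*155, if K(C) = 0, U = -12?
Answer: 12245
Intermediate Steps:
K(U) + 79*155 = 0 + 79*155 = 0 + 12245 = 12245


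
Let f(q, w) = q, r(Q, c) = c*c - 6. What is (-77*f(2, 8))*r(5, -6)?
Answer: -4620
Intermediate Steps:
r(Q, c) = -6 + c**2 (r(Q, c) = c**2 - 6 = -6 + c**2)
(-77*f(2, 8))*r(5, -6) = (-77*2)*(-6 + (-6)**2) = -154*(-6 + 36) = -154*30 = -4620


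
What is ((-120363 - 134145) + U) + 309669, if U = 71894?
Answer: 127055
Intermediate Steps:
((-120363 - 134145) + U) + 309669 = ((-120363 - 134145) + 71894) + 309669 = (-254508 + 71894) + 309669 = -182614 + 309669 = 127055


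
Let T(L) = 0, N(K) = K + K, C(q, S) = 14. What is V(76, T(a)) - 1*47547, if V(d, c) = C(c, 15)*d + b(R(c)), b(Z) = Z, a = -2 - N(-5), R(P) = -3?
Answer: -46486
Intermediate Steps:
N(K) = 2*K
a = 8 (a = -2 - 2*(-5) = -2 - 1*(-10) = -2 + 10 = 8)
V(d, c) = -3 + 14*d (V(d, c) = 14*d - 3 = -3 + 14*d)
V(76, T(a)) - 1*47547 = (-3 + 14*76) - 1*47547 = (-3 + 1064) - 47547 = 1061 - 47547 = -46486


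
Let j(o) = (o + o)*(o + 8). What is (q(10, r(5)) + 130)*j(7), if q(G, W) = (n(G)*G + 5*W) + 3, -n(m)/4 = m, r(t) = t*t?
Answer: -29820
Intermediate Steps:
r(t) = t²
n(m) = -4*m
j(o) = 2*o*(8 + o) (j(o) = (2*o)*(8 + o) = 2*o*(8 + o))
q(G, W) = 3 - 4*G² + 5*W (q(G, W) = ((-4*G)*G + 5*W) + 3 = (-4*G² + 5*W) + 3 = 3 - 4*G² + 5*W)
(q(10, r(5)) + 130)*j(7) = ((3 - 4*10² + 5*5²) + 130)*(2*7*(8 + 7)) = ((3 - 4*100 + 5*25) + 130)*(2*7*15) = ((3 - 400 + 125) + 130)*210 = (-272 + 130)*210 = -142*210 = -29820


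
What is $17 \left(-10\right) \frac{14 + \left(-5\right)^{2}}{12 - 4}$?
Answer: $- \frac{3315}{4} \approx -828.75$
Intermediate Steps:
$17 \left(-10\right) \frac{14 + \left(-5\right)^{2}}{12 - 4} = - 170 \frac{14 + 25}{8} = - 170 \cdot 39 \cdot \frac{1}{8} = \left(-170\right) \frac{39}{8} = - \frac{3315}{4}$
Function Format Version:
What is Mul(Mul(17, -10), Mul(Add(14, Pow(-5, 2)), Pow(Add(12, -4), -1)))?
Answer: Rational(-3315, 4) ≈ -828.75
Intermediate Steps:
Mul(Mul(17, -10), Mul(Add(14, Pow(-5, 2)), Pow(Add(12, -4), -1))) = Mul(-170, Mul(Add(14, 25), Pow(8, -1))) = Mul(-170, Mul(39, Rational(1, 8))) = Mul(-170, Rational(39, 8)) = Rational(-3315, 4)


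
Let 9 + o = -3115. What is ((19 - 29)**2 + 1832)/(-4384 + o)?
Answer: -483/1877 ≈ -0.25733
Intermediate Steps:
o = -3124 (o = -9 - 3115 = -3124)
((19 - 29)**2 + 1832)/(-4384 + o) = ((19 - 29)**2 + 1832)/(-4384 - 3124) = ((-10)**2 + 1832)/(-7508) = (100 + 1832)*(-1/7508) = 1932*(-1/7508) = -483/1877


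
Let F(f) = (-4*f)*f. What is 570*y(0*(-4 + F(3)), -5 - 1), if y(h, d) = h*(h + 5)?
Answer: 0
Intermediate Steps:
F(f) = -4*f²
y(h, d) = h*(5 + h)
570*y(0*(-4 + F(3)), -5 - 1) = 570*((0*(-4 - 4*3²))*(5 + 0*(-4 - 4*3²))) = 570*((0*(-4 - 4*9))*(5 + 0*(-4 - 4*9))) = 570*((0*(-4 - 36))*(5 + 0*(-4 - 36))) = 570*((0*(-40))*(5 + 0*(-40))) = 570*(0*(5 + 0)) = 570*(0*5) = 570*0 = 0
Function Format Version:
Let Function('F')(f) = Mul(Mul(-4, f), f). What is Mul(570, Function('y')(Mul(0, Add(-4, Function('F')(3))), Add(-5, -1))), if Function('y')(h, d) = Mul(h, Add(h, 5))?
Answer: 0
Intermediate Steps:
Function('F')(f) = Mul(-4, Pow(f, 2))
Function('y')(h, d) = Mul(h, Add(5, h))
Mul(570, Function('y')(Mul(0, Add(-4, Function('F')(3))), Add(-5, -1))) = Mul(570, Mul(Mul(0, Add(-4, Mul(-4, Pow(3, 2)))), Add(5, Mul(0, Add(-4, Mul(-4, Pow(3, 2))))))) = Mul(570, Mul(Mul(0, Add(-4, Mul(-4, 9))), Add(5, Mul(0, Add(-4, Mul(-4, 9)))))) = Mul(570, Mul(Mul(0, Add(-4, -36)), Add(5, Mul(0, Add(-4, -36))))) = Mul(570, Mul(Mul(0, -40), Add(5, Mul(0, -40)))) = Mul(570, Mul(0, Add(5, 0))) = Mul(570, Mul(0, 5)) = Mul(570, 0) = 0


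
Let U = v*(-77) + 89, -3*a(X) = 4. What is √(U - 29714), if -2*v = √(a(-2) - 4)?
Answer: √(-266625 + 462*I*√3)/3 ≈ 0.25829 + 172.12*I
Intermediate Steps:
a(X) = -4/3 (a(X) = -⅓*4 = -4/3)
v = -2*I*√3/3 (v = -√(-4/3 - 4)/2 = -2*I*√3/3 ≈ -1.1547*I)
U = 89 + 154*I*√3/3 (U = -2*I*√3/3*(-77) + 89 = 154*I*√3/3 + 89 = 89 + 154*I*√3/3 ≈ 89.0 + 88.912*I)
√(U - 29714) = √((89 + 154*I*√3/3) - 29714) = √(-29625 + 154*I*√3/3)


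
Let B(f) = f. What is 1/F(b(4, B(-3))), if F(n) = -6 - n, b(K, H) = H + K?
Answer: -⅐ ≈ -0.14286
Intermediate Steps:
1/F(b(4, B(-3))) = 1/(-6 - (-3 + 4)) = 1/(-6 - 1*1) = 1/(-6 - 1) = 1/(-7) = -⅐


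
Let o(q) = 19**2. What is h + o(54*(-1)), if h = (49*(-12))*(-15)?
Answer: 9181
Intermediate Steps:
o(q) = 361
h = 8820 (h = -588*(-15) = 8820)
h + o(54*(-1)) = 8820 + 361 = 9181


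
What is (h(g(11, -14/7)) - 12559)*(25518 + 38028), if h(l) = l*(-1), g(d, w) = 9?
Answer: -798646128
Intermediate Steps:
h(l) = -l
(h(g(11, -14/7)) - 12559)*(25518 + 38028) = (-1*9 - 12559)*(25518 + 38028) = (-9 - 12559)*63546 = -12568*63546 = -798646128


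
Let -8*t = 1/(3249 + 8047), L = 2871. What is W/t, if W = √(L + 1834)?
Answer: -90368*√4705 ≈ -6.1986e+6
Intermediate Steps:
W = √4705 (W = √(2871 + 1834) = √4705 ≈ 68.593)
t = -1/90368 (t = -1/(8*(3249 + 8047)) = -⅛/11296 = -⅛*1/11296 = -1/90368 ≈ -1.1066e-5)
W/t = √4705/(-1/90368) = √4705*(-90368) = -90368*√4705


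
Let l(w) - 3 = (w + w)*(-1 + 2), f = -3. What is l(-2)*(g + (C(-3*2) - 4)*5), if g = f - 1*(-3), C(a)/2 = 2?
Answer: 0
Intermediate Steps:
C(a) = 4 (C(a) = 2*2 = 4)
l(w) = 3 + 2*w (l(w) = 3 + (w + w)*(-1 + 2) = 3 + (2*w)*1 = 3 + 2*w)
g = 0 (g = -3 - 1*(-3) = -3 + 3 = 0)
l(-2)*(g + (C(-3*2) - 4)*5) = (3 + 2*(-2))*(0 + (4 - 4)*5) = (3 - 4)*(0 + 0*5) = -(0 + 0) = -1*0 = 0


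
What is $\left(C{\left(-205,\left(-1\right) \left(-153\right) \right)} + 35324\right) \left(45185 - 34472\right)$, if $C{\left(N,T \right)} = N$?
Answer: $376229847$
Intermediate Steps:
$\left(C{\left(-205,\left(-1\right) \left(-153\right) \right)} + 35324\right) \left(45185 - 34472\right) = \left(-205 + 35324\right) \left(45185 - 34472\right) = 35119 \cdot 10713 = 376229847$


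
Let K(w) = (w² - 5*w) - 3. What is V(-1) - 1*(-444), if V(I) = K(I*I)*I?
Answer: 451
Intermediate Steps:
K(w) = -3 + w² - 5*w
V(I) = I*(-3 + I⁴ - 5*I²) (V(I) = (-3 + (I*I)² - 5*I*I)*I = (-3 + (I²)² - 5*I²)*I = (-3 + I⁴ - 5*I²)*I = I*(-3 + I⁴ - 5*I²))
V(-1) - 1*(-444) = -(-3 + (-1)⁴ - 5*(-1)²) - 1*(-444) = -(-3 + 1 - 5*1) + 444 = -(-3 + 1 - 5) + 444 = -1*(-7) + 444 = 7 + 444 = 451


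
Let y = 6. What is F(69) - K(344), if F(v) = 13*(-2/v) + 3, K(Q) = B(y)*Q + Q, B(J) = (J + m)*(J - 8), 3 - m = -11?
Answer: 925885/69 ≈ 13419.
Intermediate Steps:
m = 14 (m = 3 - 1*(-11) = 3 + 11 = 14)
B(J) = (-8 + J)*(14 + J) (B(J) = (J + 14)*(J - 8) = (14 + J)*(-8 + J) = (-8 + J)*(14 + J))
K(Q) = -39*Q (K(Q) = (-112 + 6**2 + 6*6)*Q + Q = (-112 + 36 + 36)*Q + Q = -40*Q + Q = -39*Q)
F(v) = 3 - 26/v (F(v) = -26/v + 3 = 3 - 26/v)
F(69) - K(344) = (3 - 26/69) - (-39)*344 = (3 - 26*1/69) - 1*(-13416) = (3 - 26/69) + 13416 = 181/69 + 13416 = 925885/69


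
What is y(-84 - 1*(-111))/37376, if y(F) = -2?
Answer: -1/18688 ≈ -5.3510e-5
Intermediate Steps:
y(-84 - 1*(-111))/37376 = -2/37376 = -2*1/37376 = -1/18688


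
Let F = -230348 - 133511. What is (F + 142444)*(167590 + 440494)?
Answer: -134638918860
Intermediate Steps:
F = -363859
(F + 142444)*(167590 + 440494) = (-363859 + 142444)*(167590 + 440494) = -221415*608084 = -134638918860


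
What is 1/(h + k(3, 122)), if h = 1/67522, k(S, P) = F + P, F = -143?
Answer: -67522/1417961 ≈ -0.047619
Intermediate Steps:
k(S, P) = -143 + P
h = 1/67522 ≈ 1.4810e-5
1/(h + k(3, 122)) = 1/(1/67522 + (-143 + 122)) = 1/(1/67522 - 21) = 1/(-1417961/67522) = -67522/1417961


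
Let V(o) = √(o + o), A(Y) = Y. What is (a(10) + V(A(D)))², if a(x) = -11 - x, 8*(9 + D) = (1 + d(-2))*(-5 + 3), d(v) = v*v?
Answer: (42 - I*√82)²/4 ≈ 420.5 - 190.16*I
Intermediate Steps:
d(v) = v²
D = -41/4 (D = -9 + ((1 + (-2)²)*(-5 + 3))/8 = -9 + ((1 + 4)*(-2))/8 = -9 + (5*(-2))/8 = -9 + (⅛)*(-10) = -9 - 5/4 = -41/4 ≈ -10.250)
V(o) = √2*√o (V(o) = √(2*o) = √2*√o)
(a(10) + V(A(D)))² = ((-11 - 1*10) + √2*√(-41/4))² = ((-11 - 10) + √2*(I*√41/2))² = (-21 + I*√82/2)²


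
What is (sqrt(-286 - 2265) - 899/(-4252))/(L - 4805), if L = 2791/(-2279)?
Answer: -2048821/46573797272 - 2279*I*sqrt(2551)/10953386 ≈ -4.3991e-5 - 0.010509*I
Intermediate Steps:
L = -2791/2279 (L = 2791*(-1/2279) = -2791/2279 ≈ -1.2247)
(sqrt(-286 - 2265) - 899/(-4252))/(L - 4805) = (sqrt(-286 - 2265) - 899/(-4252))/(-2791/2279 - 4805) = (sqrt(-2551) - 899*(-1/4252))/(-10953386/2279) = (I*sqrt(2551) + 899/4252)*(-2279/10953386) = (899/4252 + I*sqrt(2551))*(-2279/10953386) = -2048821/46573797272 - 2279*I*sqrt(2551)/10953386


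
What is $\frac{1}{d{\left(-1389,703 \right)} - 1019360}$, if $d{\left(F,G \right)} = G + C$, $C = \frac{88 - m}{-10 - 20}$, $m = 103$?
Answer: $- \frac{2}{2037313} \approx -9.8168 \cdot 10^{-7}$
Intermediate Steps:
$C = \frac{1}{2}$ ($C = \frac{88 - 103}{-10 - 20} = \frac{1}{-10 - 20} \left(-15\right) = \frac{1}{-30} \left(-15\right) = \left(- \frac{1}{30}\right) \left(-15\right) = \frac{1}{2} \approx 0.5$)
$d{\left(F,G \right)} = \frac{1}{2} + G$ ($d{\left(F,G \right)} = G + \frac{1}{2} = \frac{1}{2} + G$)
$\frac{1}{d{\left(-1389,703 \right)} - 1019360} = \frac{1}{\left(\frac{1}{2} + 703\right) - 1019360} = \frac{1}{\frac{1407}{2} - 1019360} = \frac{1}{- \frac{2037313}{2}} = - \frac{2}{2037313}$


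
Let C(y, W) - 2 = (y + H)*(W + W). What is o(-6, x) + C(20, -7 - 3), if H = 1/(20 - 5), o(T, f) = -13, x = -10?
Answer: -1237/3 ≈ -412.33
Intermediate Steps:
H = 1/15 ≈ 0.066667
C(y, W) = 2 + 2*W*(1/15 + y) (C(y, W) = 2 + (y + 1/15)*(W + W) = 2 + (1/15 + y)*(2*W) = 2 + 2*W*(1/15 + y))
o(-6, x) + C(20, -7 - 3) = -13 + (2 + 2*(-7 - 3)/15 + 2*(-7 - 3)*20) = -13 + (2 + (2/15)*(-10) + 2*(-10)*20) = -13 + (2 - 4/3 - 400) = -13 - 1198/3 = -1237/3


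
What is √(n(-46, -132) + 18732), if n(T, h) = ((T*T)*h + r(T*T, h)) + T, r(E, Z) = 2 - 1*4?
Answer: 2*I*√65157 ≈ 510.52*I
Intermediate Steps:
r(E, Z) = -2 (r(E, Z) = 2 - 4 = -2)
n(T, h) = -2 + T + h*T² (n(T, h) = ((T*T)*h - 2) + T = (T²*h - 2) + T = (h*T² - 2) + T = (-2 + h*T²) + T = -2 + T + h*T²)
√(n(-46, -132) + 18732) = √((-2 - 46 - 132*(-46)²) + 18732) = √((-2 - 46 - 132*2116) + 18732) = √((-2 - 46 - 279312) + 18732) = √(-279360 + 18732) = √(-260628) = 2*I*√65157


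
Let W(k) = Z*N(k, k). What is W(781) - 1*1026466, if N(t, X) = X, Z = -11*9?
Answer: -1103785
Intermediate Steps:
Z = -99
W(k) = -99*k
W(781) - 1*1026466 = -99*781 - 1*1026466 = -77319 - 1026466 = -1103785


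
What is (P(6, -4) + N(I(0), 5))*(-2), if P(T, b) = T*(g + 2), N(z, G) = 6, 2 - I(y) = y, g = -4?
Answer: 12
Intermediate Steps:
I(y) = 2 - y
P(T, b) = -2*T (P(T, b) = T*(-4 + 2) = T*(-2) = -2*T)
(P(6, -4) + N(I(0), 5))*(-2) = (-2*6 + 6)*(-2) = (-12 + 6)*(-2) = -6*(-2) = 12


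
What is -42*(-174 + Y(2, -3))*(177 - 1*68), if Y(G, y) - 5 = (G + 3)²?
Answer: 659232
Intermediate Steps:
Y(G, y) = 5 + (3 + G)² (Y(G, y) = 5 + (G + 3)² = 5 + (3 + G)²)
-42*(-174 + Y(2, -3))*(177 - 1*68) = -42*(-174 + (5 + (3 + 2)²))*(177 - 1*68) = -42*(-174 + (5 + 5²))*(177 - 68) = -42*(-174 + (5 + 25))*109 = -42*(-174 + 30)*109 = -(-6048)*109 = -42*(-15696) = 659232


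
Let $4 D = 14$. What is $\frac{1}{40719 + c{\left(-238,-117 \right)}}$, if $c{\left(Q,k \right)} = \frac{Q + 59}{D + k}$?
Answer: $\frac{227}{9243571} \approx 2.4558 \cdot 10^{-5}$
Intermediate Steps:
$D = \frac{7}{2}$ ($D = \frac{1}{4} \cdot 14 = \frac{7}{2} \approx 3.5$)
$c{\left(Q,k \right)} = \frac{59 + Q}{\frac{7}{2} + k}$ ($c{\left(Q,k \right)} = \frac{Q + 59}{\frac{7}{2} + k} = \frac{59 + Q}{\frac{7}{2} + k}$)
$\frac{1}{40719 + c{\left(-238,-117 \right)}} = \frac{1}{40719 + \frac{2 \left(59 - 238\right)}{7 + 2 \left(-117\right)}} = \frac{1}{40719 + 2 \frac{1}{7 - 234} \left(-179\right)} = \frac{1}{40719 + 2 \frac{1}{-227} \left(-179\right)} = \frac{1}{40719 + 2 \left(- \frac{1}{227}\right) \left(-179\right)} = \frac{1}{40719 + \frac{358}{227}} = \frac{1}{\frac{9243571}{227}} = \frac{227}{9243571}$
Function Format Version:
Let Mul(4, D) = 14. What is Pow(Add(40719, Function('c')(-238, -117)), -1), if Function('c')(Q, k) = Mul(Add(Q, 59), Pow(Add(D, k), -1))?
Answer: Rational(227, 9243571) ≈ 2.4558e-5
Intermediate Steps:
D = Rational(7, 2) (D = Mul(Rational(1, 4), 14) = Rational(7, 2) ≈ 3.5000)
Function('c')(Q, k) = Mul(Pow(Add(Rational(7, 2), k), -1), Add(59, Q)) (Function('c')(Q, k) = Mul(Add(Q, 59), Pow(Add(Rational(7, 2), k), -1)) = Mul(Add(59, Q), Pow(Add(Rational(7, 2), k), -1)) = Mul(Pow(Add(Rational(7, 2), k), -1), Add(59, Q)))
Pow(Add(40719, Function('c')(-238, -117)), -1) = Pow(Add(40719, Mul(2, Pow(Add(7, Mul(2, -117)), -1), Add(59, -238))), -1) = Pow(Add(40719, Mul(2, Pow(Add(7, -234), -1), -179)), -1) = Pow(Add(40719, Mul(2, Pow(-227, -1), -179)), -1) = Pow(Add(40719, Mul(2, Rational(-1, 227), -179)), -1) = Pow(Add(40719, Rational(358, 227)), -1) = Pow(Rational(9243571, 227), -1) = Rational(227, 9243571)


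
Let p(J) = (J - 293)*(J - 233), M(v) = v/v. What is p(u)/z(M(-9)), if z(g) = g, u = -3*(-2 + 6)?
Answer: 74725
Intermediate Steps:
M(v) = 1
u = -12 (u = -3*4 = -12)
p(J) = (-293 + J)*(-233 + J)
p(u)/z(M(-9)) = (68269 + (-12)² - 526*(-12))/1 = (68269 + 144 + 6312)*1 = 74725*1 = 74725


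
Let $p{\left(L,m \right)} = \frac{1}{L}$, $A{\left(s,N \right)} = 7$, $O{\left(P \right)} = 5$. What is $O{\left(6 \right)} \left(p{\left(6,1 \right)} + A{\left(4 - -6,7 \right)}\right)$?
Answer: $\frac{215}{6} \approx 35.833$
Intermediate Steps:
$O{\left(6 \right)} \left(p{\left(6,1 \right)} + A{\left(4 - -6,7 \right)}\right) = 5 \left(\frac{1}{6} + 7\right) = 5 \cdot \frac{43}{6} = \frac{215}{6}$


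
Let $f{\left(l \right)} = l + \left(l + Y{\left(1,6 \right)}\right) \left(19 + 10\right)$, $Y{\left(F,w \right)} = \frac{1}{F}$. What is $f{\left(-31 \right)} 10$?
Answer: $-9010$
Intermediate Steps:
$f{\left(l \right)} = 29 + 30 l$ ($f{\left(l \right)} = l + \left(l + 1^{-1}\right) \left(19 + 10\right) = l + \left(l + 1\right) 29 = l + \left(1 + l\right) 29 = l + \left(29 + 29 l\right) = 29 + 30 l$)
$f{\left(-31 \right)} 10 = \left(29 + 30 \left(-31\right)\right) 10 = \left(29 - 930\right) 10 = \left(-901\right) 10 = -9010$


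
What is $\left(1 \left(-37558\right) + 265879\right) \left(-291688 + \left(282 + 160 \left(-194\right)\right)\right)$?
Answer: $-73621193166$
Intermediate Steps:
$\left(1 \left(-37558\right) + 265879\right) \left(-291688 + \left(282 + 160 \left(-194\right)\right)\right) = \left(-37558 + 265879\right) \left(-291688 + \left(282 - 31040\right)\right) = 228321 \left(-291688 - 30758\right) = 228321 \left(-322446\right) = -73621193166$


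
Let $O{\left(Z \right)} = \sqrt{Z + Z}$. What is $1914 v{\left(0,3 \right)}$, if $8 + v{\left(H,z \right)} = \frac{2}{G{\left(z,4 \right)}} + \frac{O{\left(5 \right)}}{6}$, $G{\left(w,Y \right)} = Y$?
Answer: $-14355 + 319 \sqrt{10} \approx -13346.0$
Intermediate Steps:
$O{\left(Z \right)} = \sqrt{2} \sqrt{Z}$ ($O{\left(Z \right)} = \sqrt{2 Z} = \sqrt{2} \sqrt{Z}$)
$v{\left(H,z \right)} = - \frac{15}{2} + \frac{\sqrt{10}}{6}$ ($v{\left(H,z \right)} = -8 + \left(\frac{2}{4} + \frac{\sqrt{2} \sqrt{5}}{6}\right) = -8 + \left(2 \cdot \frac{1}{4} + \sqrt{10} \cdot \frac{1}{6}\right) = -8 + \left(\frac{1}{2} + \frac{\sqrt{10}}{6}\right) = - \frac{15}{2} + \frac{\sqrt{10}}{6}$)
$1914 v{\left(0,3 \right)} = 1914 \left(- \frac{15}{2} + \frac{\sqrt{10}}{6}\right) = -14355 + 319 \sqrt{10}$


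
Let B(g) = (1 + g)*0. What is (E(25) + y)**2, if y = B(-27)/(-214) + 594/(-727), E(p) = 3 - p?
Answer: 275161744/528529 ≈ 520.62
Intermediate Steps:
B(g) = 0
y = -594/727 (y = 0/(-214) + 594/(-727) = 0*(-1/214) + 594*(-1/727) = 0 - 594/727 = -594/727 ≈ -0.81706)
(E(25) + y)**2 = ((3 - 1*25) - 594/727)**2 = ((3 - 25) - 594/727)**2 = (-22 - 594/727)**2 = (-16588/727)**2 = 275161744/528529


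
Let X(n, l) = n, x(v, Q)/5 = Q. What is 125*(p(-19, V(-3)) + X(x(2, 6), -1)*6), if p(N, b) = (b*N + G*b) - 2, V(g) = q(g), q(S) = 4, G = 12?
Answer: 18750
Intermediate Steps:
x(v, Q) = 5*Q
V(g) = 4
p(N, b) = -2 + 12*b + N*b (p(N, b) = (b*N + 12*b) - 2 = (N*b + 12*b) - 2 = (12*b + N*b) - 2 = -2 + 12*b + N*b)
125*(p(-19, V(-3)) + X(x(2, 6), -1)*6) = 125*((-2 + 12*4 - 19*4) + (5*6)*6) = 125*((-2 + 48 - 76) + 30*6) = 125*(-30 + 180) = 125*150 = 18750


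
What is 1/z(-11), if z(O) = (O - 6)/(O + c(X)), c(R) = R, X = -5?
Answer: 16/17 ≈ 0.94118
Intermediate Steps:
z(O) = (-6 + O)/(-5 + O) (z(O) = (O - 6)/(O - 5) = (-6 + O)/(-5 + O))
1/z(-11) = 1/((-6 - 11)/(-5 - 11)) = 1/(-17/(-16)) = 1/(-1/16*(-17)) = 1/(17/16) = 16/17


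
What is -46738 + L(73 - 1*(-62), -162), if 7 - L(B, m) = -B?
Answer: -46596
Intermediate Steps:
L(B, m) = 7 + B (L(B, m) = 7 - (-1)*B = 7 + B)
-46738 + L(73 - 1*(-62), -162) = -46738 + (7 + (73 - 1*(-62))) = -46738 + (7 + (73 + 62)) = -46738 + (7 + 135) = -46738 + 142 = -46596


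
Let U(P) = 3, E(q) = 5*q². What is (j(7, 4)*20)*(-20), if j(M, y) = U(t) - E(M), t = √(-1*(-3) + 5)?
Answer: 96800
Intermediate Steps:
t = 2*√2 (t = √(3 + 5) = √8 = 2*√2 ≈ 2.8284)
j(M, y) = 3 - 5*M²
(j(7, 4)*20)*(-20) = ((3 - 5*7²)*20)*(-20) = ((3 - 5*49)*20)*(-20) = ((3 - 245)*20)*(-20) = -242*20*(-20) = -4840*(-20) = 96800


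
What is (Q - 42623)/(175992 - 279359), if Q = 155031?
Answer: -112408/103367 ≈ -1.0875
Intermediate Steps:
(Q - 42623)/(175992 - 279359) = (155031 - 42623)/(175992 - 279359) = 112408/(-103367) = 112408*(-1/103367) = -112408/103367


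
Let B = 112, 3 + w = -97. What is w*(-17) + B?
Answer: 1812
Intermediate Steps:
w = -100 (w = -3 - 97 = -100)
w*(-17) + B = -100*(-17) + 112 = 1700 + 112 = 1812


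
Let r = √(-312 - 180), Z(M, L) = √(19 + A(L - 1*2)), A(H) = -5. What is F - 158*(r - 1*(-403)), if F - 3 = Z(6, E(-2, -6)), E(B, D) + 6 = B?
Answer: -63671 + √14 - 316*I*√123 ≈ -63667.0 - 3504.6*I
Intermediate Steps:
E(B, D) = -6 + B
Z(M, L) = √14 (Z(M, L) = √(19 - 5) = √14)
F = 3 + √14 ≈ 6.7417
r = 2*I*√123 (r = √(-492) = 2*I*√123 ≈ 22.181*I)
F - 158*(r - 1*(-403)) = (3 + √14) - 158*(2*I*√123 - 1*(-403)) = (3 + √14) - 158*(2*I*√123 + 403) = (3 + √14) - 158*(403 + 2*I*√123) = (3 + √14) + (-63674 - 316*I*√123) = -63671 + √14 - 316*I*√123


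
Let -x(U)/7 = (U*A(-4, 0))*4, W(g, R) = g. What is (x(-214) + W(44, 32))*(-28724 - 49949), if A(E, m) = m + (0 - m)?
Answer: -3461612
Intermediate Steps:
A(E, m) = 0 (A(E, m) = m - m = 0)
x(U) = 0 (x(U) = -7*U*0*4 = -0*4 = -7*0 = 0)
(x(-214) + W(44, 32))*(-28724 - 49949) = (0 + 44)*(-28724 - 49949) = 44*(-78673) = -3461612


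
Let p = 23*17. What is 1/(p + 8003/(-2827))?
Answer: 2827/1097354 ≈ 0.0025762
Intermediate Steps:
p = 391
1/(p + 8003/(-2827)) = 1/(391 + 8003/(-2827)) = 1/(391 + 8003*(-1/2827)) = 1/(391 - 8003/2827) = 1/(1097354/2827) = 2827/1097354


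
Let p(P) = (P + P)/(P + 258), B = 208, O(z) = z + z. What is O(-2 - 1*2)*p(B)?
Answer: -1664/233 ≈ -7.1416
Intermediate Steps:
O(z) = 2*z
p(P) = 2*P/(258 + P) (p(P) = (2*P)/(258 + P) = 2*P/(258 + P))
O(-2 - 1*2)*p(B) = (2*(-2 - 1*2))*(2*208/(258 + 208)) = (2*(-2 - 2))*(2*208/466) = (2*(-4))*(2*208*(1/466)) = -8*208/233 = -1664/233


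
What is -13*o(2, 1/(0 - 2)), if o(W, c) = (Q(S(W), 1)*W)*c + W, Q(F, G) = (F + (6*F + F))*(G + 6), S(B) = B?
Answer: 1430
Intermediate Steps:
Q(F, G) = 8*F*(6 + G) (Q(F, G) = (F + 7*F)*(6 + G) = (8*F)*(6 + G) = 8*F*(6 + G))
o(W, c) = W + 56*c*W² (o(W, c) = ((8*W*(6 + 1))*W)*c + W = ((8*W*7)*W)*c + W = ((56*W)*W)*c + W = (56*W²)*c + W = 56*c*W² + W = W + 56*c*W²)
-13*o(2, 1/(0 - 2)) = -26*(1 + 56*2/(0 - 2)) = -26*(1 + 56*2/(-2)) = -26*(1 + 56*2*(-½)) = -26*(1 - 56) = -26*(-55) = -13*(-110) = 1430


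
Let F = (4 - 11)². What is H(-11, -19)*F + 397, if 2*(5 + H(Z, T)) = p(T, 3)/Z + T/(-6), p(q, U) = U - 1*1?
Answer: 29717/132 ≈ 225.13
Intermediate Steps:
F = 49 (F = (-7)² = 49)
p(q, U) = -1 + U (p(q, U) = U - 1 = -1 + U)
H(Z, T) = -5 + 1/Z - T/12 (H(Z, T) = -5 + ((-1 + 3)/Z + T/(-6))/2 = -5 + (2/Z + T*(-⅙))/2 = -5 + (2/Z - T/6)/2 = -5 + (1/Z - T/12) = -5 + 1/Z - T/12)
H(-11, -19)*F + 397 = (-5 + 1/(-11) - 1/12*(-19))*49 + 397 = (-5 - 1/11 + 19/12)*49 + 397 = -463/132*49 + 397 = -22687/132 + 397 = 29717/132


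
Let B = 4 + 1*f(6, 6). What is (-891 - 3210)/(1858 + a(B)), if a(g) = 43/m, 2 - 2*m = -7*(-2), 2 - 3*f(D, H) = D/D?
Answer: -24606/11105 ≈ -2.2158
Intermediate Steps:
f(D, H) = ⅓ (f(D, H) = ⅔ - D/(3*D) = ⅔ - ⅓*1 = ⅔ - ⅓ = ⅓)
m = -6 (m = 1 - (-7)*(-2)/2 = 1 - ½*14 = 1 - 7 = -6)
B = 13/3 (B = 4 + 1*(⅓) = 4 + ⅓ = 13/3 ≈ 4.3333)
a(g) = -43/6 (a(g) = 43/(-6) = 43*(-⅙) = -43/6)
(-891 - 3210)/(1858 + a(B)) = (-891 - 3210)/(1858 - 43/6) = -4101/11105/6 = -4101*6/11105 = -24606/11105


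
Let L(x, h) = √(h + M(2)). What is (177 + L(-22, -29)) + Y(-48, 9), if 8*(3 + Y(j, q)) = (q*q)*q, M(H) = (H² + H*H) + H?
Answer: 2121/8 + I*√19 ≈ 265.13 + 4.3589*I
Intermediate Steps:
M(H) = H + 2*H² (M(H) = (H² + H²) + H = 2*H² + H = H + 2*H²)
Y(j, q) = -3 + q³/8 (Y(j, q) = -3 + ((q*q)*q)/8 = -3 + (q²*q)/8 = -3 + q³/8)
L(x, h) = √(10 + h) (L(x, h) = √(h + 2*(1 + 2*2)) = √(h + 2*(1 + 4)) = √(h + 2*5) = √(h + 10) = √(10 + h))
(177 + L(-22, -29)) + Y(-48, 9) = (177 + √(10 - 29)) + (-3 + (⅛)*9³) = (177 + √(-19)) + (-3 + (⅛)*729) = (177 + I*√19) + (-3 + 729/8) = (177 + I*√19) + 705/8 = 2121/8 + I*√19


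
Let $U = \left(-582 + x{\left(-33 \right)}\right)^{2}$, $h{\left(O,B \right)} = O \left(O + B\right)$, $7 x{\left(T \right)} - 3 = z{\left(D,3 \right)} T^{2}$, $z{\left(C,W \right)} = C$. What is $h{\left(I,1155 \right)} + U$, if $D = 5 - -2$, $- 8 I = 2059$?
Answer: $\frac{82970785}{3136} \approx 26458.0$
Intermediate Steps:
$I = - \frac{2059}{8}$ ($I = \left(- \frac{1}{8}\right) 2059 = - \frac{2059}{8} \approx -257.38$)
$D = 7$ ($D = 5 + 2 = 7$)
$x{\left(T \right)} = \frac{3}{7} + T^{2}$ ($x{\left(T \right)} = \frac{3}{7} + \frac{7 T^{2}}{7} = \frac{3}{7} + T^{2}$)
$h{\left(O,B \right)} = O \left(B + O\right)$
$U = \frac{12616704}{49}$ ($U = \left(-582 + \left(\frac{3}{7} + \left(-33\right)^{2}\right)\right)^{2} = \left(-582 + \left(\frac{3}{7} + 1089\right)\right)^{2} = \left(-582 + \frac{7626}{7}\right)^{2} = \left(\frac{3552}{7}\right)^{2} = \frac{12616704}{49} \approx 2.5748 \cdot 10^{5}$)
$h{\left(I,1155 \right)} + U = - \frac{2059 \left(1155 - \frac{2059}{8}\right)}{8} + \frac{12616704}{49} = \left(- \frac{2059}{8}\right) \frac{7181}{8} + \frac{12616704}{49} = - \frac{14785679}{64} + \frac{12616704}{49} = \frac{82970785}{3136}$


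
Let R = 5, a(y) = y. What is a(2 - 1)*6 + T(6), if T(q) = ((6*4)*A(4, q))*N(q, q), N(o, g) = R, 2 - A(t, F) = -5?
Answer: 846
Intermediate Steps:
A(t, F) = 7 (A(t, F) = 2 - 1*(-5) = 2 + 5 = 7)
N(o, g) = 5
T(q) = 840 (T(q) = ((6*4)*7)*5 = (24*7)*5 = 168*5 = 840)
a(2 - 1)*6 + T(6) = (2 - 1)*6 + 840 = 1*6 + 840 = 6 + 840 = 846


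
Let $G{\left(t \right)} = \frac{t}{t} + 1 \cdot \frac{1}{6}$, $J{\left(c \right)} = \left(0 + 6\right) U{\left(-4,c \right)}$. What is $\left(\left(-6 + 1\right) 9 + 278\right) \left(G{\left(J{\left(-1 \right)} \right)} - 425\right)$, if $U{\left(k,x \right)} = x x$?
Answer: $- \frac{592519}{6} \approx -98753.0$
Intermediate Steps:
$U{\left(k,x \right)} = x^{2}$
$J{\left(c \right)} = 6 c^{2}$ ($J{\left(c \right)} = \left(0 + 6\right) c^{2} = 6 c^{2}$)
$G{\left(t \right)} = \frac{7}{6}$ ($G{\left(t \right)} = 1 + 1 \cdot \frac{1}{6} = 1 + \frac{1}{6} = \frac{7}{6}$)
$\left(\left(-6 + 1\right) 9 + 278\right) \left(G{\left(J{\left(-1 \right)} \right)} - 425\right) = \left(\left(-6 + 1\right) 9 + 278\right) \left(\frac{7}{6} - 425\right) = \left(\left(-5\right) 9 + 278\right) \left(- \frac{2543}{6}\right) = \left(-45 + 278\right) \left(- \frac{2543}{6}\right) = 233 \left(- \frac{2543}{6}\right) = - \frac{592519}{6}$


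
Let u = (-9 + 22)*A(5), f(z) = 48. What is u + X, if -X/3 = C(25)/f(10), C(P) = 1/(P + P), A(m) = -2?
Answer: -20801/800 ≈ -26.001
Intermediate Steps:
C(P) = 1/(2*P)
X = -1/800 (X = -3*(½)/25/48 = -3*(½)*(1/25)/48 = -3/(50*48) = -3*1/2400 = -1/800 ≈ -0.0012500)
u = -26 (u = (-9 + 22)*(-2) = 13*(-2) = -26)
u + X = -26 - 1/800 = -20801/800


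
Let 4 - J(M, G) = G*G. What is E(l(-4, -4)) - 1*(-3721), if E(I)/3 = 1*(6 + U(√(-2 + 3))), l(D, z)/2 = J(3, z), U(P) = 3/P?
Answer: 3748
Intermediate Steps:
J(M, G) = 4 - G² (J(M, G) = 4 - G*G = 4 - G²)
l(D, z) = 8 - 2*z² (l(D, z) = 2*(4 - z²) = 8 - 2*z²)
E(I) = 27 (E(I) = 3*(1*(6 + 3/(√(-2 + 3)))) = 3*(1*(6 + 3/(√1))) = 3*(1*(6 + 3/1)) = 3*(1*(6 + 3*1)) = 3*(1*(6 + 3)) = 3*(1*9) = 3*9 = 27)
E(l(-4, -4)) - 1*(-3721) = 27 - 1*(-3721) = 27 + 3721 = 3748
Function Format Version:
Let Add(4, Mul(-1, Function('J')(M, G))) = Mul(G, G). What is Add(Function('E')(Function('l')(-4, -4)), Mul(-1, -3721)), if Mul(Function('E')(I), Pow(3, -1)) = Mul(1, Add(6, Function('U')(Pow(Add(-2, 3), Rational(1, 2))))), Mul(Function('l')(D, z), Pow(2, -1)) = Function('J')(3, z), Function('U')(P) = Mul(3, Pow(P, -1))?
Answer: 3748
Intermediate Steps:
Function('J')(M, G) = Add(4, Mul(-1, Pow(G, 2))) (Function('J')(M, G) = Add(4, Mul(-1, Mul(G, G))) = Add(4, Mul(-1, Pow(G, 2))))
Function('l')(D, z) = Add(8, Mul(-2, Pow(z, 2))) (Function('l')(D, z) = Mul(2, Add(4, Mul(-1, Pow(z, 2)))) = Add(8, Mul(-2, Pow(z, 2))))
Function('E')(I) = 27 (Function('E')(I) = Mul(3, Mul(1, Add(6, Mul(3, Pow(Pow(Add(-2, 3), Rational(1, 2)), -1))))) = Mul(3, Mul(1, Add(6, Mul(3, Pow(Pow(1, Rational(1, 2)), -1))))) = Mul(3, Mul(1, Add(6, Mul(3, Pow(1, -1))))) = Mul(3, Mul(1, Add(6, Mul(3, 1)))) = Mul(3, Mul(1, Add(6, 3))) = Mul(3, Mul(1, 9)) = Mul(3, 9) = 27)
Add(Function('E')(Function('l')(-4, -4)), Mul(-1, -3721)) = Add(27, Mul(-1, -3721)) = Add(27, 3721) = 3748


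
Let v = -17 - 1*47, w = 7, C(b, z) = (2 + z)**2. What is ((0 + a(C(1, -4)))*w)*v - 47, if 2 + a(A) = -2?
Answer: 1745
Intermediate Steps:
a(A) = -4 (a(A) = -2 - 2 = -4)
v = -64 (v = -17 - 47 = -64)
((0 + a(C(1, -4)))*w)*v - 47 = ((0 - 4)*7)*(-64) - 47 = -4*7*(-64) - 47 = -28*(-64) - 47 = 1792 - 47 = 1745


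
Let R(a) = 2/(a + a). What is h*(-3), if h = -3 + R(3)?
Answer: 8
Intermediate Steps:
R(a) = 1/a (R(a) = 2/((2*a)) = 2*(1/(2*a)) = 1/a)
h = -8/3 (h = -3 + 1/3 = -3 + ⅓ = -8/3 ≈ -2.6667)
h*(-3) = -8/3*(-3) = 8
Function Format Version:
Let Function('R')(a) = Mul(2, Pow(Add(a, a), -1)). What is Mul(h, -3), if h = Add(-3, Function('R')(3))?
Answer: 8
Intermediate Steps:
Function('R')(a) = Pow(a, -1) (Function('R')(a) = Mul(2, Pow(Mul(2, a), -1)) = Mul(2, Mul(Rational(1, 2), Pow(a, -1))) = Pow(a, -1))
h = Rational(-8, 3) (h = Add(-3, Pow(3, -1)) = Add(-3, Rational(1, 3)) = Rational(-8, 3) ≈ -2.6667)
Mul(h, -3) = Mul(Rational(-8, 3), -3) = 8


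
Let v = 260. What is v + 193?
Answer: 453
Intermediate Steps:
v + 193 = 260 + 193 = 453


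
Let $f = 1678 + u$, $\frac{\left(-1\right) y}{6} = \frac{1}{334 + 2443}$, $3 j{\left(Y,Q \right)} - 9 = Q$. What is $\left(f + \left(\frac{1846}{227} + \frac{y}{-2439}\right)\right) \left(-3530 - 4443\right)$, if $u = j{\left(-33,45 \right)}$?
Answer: $- \frac{6963335476558916}{512498127} \approx -1.3587 \cdot 10^{7}$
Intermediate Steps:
$j{\left(Y,Q \right)} = 3 + \frac{Q}{3}$
$u = 18$ ($u = 3 + \frac{1}{3} \cdot 45 = 3 + 15 = 18$)
$y = - \frac{6}{2777}$ ($y = - \frac{6}{334 + 2443} = - \frac{6}{2777} \approx -0.0021606$)
$f = 1696$ ($f = 1678 + 18 = 1696$)
$\left(f + \left(\frac{1846}{227} + \frac{y}{-2439}\right)\right) \left(-3530 - 4443\right) = \left(1696 + \left(\frac{1846}{227} - \frac{6}{2777 \left(-2439\right)}\right)\right) \left(-3530 - 4443\right) = \left(1696 + \left(1846 \cdot \frac{1}{227} - - \frac{2}{2257701}\right)\right) \left(-7973\right) = \left(1696 + \left(\frac{1846}{227} + \frac{2}{2257701}\right)\right) \left(-7973\right) = \left(1696 + \frac{4167716500}{512498127}\right) \left(-7973\right) = \frac{873364539892}{512498127} \left(-7973\right) = - \frac{6963335476558916}{512498127}$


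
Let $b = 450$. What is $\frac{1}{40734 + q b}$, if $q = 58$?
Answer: $\frac{1}{66834} \approx 1.4962 \cdot 10^{-5}$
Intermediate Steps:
$\frac{1}{40734 + q b} = \frac{1}{40734 + 58 \cdot 450} = \frac{1}{40734 + 26100} = \frac{1}{66834}$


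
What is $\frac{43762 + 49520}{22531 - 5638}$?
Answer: $\frac{31094}{5631} \approx 5.5219$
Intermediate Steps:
$\frac{43762 + 49520}{22531 - 5638} = \frac{93282}{16893} = 93282 \cdot \frac{1}{16893} = \frac{31094}{5631}$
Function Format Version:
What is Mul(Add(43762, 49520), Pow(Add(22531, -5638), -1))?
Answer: Rational(31094, 5631) ≈ 5.5219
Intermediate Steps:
Mul(Add(43762, 49520), Pow(Add(22531, -5638), -1)) = Mul(93282, Pow(16893, -1)) = Mul(93282, Rational(1, 16893)) = Rational(31094, 5631)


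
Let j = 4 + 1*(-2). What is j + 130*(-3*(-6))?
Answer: 2342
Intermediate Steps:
j = 2 (j = 4 - 2 = 2)
j + 130*(-3*(-6)) = 2 + 130*(-3*(-6)) = 2 + 130*18 = 2 + 2340 = 2342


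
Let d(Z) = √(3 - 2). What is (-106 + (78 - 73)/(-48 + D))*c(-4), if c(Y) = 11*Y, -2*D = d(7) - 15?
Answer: 191444/41 ≈ 4669.4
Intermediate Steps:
d(Z) = 1 (d(Z) = √1 = 1)
D = 7 (D = -(1 - 15)/2 = -½*(-14) = 7)
(-106 + (78 - 73)/(-48 + D))*c(-4) = (-106 + (78 - 73)/(-48 + 7))*(11*(-4)) = (-106 + 5/(-41))*(-44) = (-106 + 5*(-1/41))*(-44) = (-106 - 5/41)*(-44) = -4351/41*(-44) = 191444/41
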